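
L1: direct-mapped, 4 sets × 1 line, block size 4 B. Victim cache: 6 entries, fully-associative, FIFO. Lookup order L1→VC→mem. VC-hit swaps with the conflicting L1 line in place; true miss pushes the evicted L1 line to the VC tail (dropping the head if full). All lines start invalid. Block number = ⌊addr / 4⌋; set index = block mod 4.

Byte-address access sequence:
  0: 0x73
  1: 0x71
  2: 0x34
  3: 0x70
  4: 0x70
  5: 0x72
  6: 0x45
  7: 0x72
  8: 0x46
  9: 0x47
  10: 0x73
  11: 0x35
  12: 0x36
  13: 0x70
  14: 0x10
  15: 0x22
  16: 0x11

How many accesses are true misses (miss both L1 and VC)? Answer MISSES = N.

MISSES = 5

0: 0x73 (blk 28, set 0) → MISS  vc=[]
1: 0x71 (blk 28, set 0) → L1-HIT  vc=[]
2: 0x34 (blk 13, set 1) → MISS  vc=[]
3: 0x70 (blk 28, set 0) → L1-HIT  vc=[]
4: 0x70 (blk 28, set 0) → L1-HIT  vc=[]
5: 0x72 (blk 28, set 0) → L1-HIT  vc=[]
6: 0x45 (blk 17, set 1) → MISS  vc=[13]
7: 0x72 (blk 28, set 0) → L1-HIT  vc=[13]
8: 0x46 (blk 17, set 1) → L1-HIT  vc=[13]
9: 0x47 (blk 17, set 1) → L1-HIT  vc=[13]
10: 0x73 (blk 28, set 0) → L1-HIT  vc=[13]
11: 0x35 (blk 13, set 1) → VC-HIT  vc=[17]
12: 0x36 (blk 13, set 1) → L1-HIT  vc=[17]
13: 0x70 (blk 28, set 0) → L1-HIT  vc=[17]
14: 0x10 (blk 4, set 0) → MISS  vc=[17, 28]
15: 0x22 (blk 8, set 0) → MISS  vc=[17, 28, 4]
16: 0x11 (blk 4, set 0) → VC-HIT  vc=[17, 28, 8]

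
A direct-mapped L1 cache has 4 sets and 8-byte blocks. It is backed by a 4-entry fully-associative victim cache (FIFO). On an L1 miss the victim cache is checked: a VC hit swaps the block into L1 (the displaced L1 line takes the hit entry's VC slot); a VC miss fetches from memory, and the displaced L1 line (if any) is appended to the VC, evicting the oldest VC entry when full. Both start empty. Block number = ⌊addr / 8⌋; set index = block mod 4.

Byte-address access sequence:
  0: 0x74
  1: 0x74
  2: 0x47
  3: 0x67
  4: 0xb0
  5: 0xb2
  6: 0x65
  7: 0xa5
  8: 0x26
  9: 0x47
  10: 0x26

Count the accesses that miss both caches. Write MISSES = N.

  [0] addr=0x74 blk=14 s=2: MISS | VC []
  [1] addr=0x74 blk=14 s=2: L1-HIT | VC []
  [2] addr=0x47 blk=8 s=0: MISS | VC []
  [3] addr=0x67 blk=12 s=0: MISS | VC [8]
  [4] addr=0xb0 blk=22 s=2: MISS | VC [8, 14]
  [5] addr=0xb2 blk=22 s=2: L1-HIT | VC [8, 14]
  [6] addr=0x65 blk=12 s=0: L1-HIT | VC [8, 14]
  [7] addr=0xa5 blk=20 s=0: MISS | VC [8, 14, 12]
  [8] addr=0x26 blk=4 s=0: MISS | VC [8, 14, 12, 20]
  [9] addr=0x47 blk=8 s=0: VC-HIT | VC [4, 14, 12, 20]
  [10] addr=0x26 blk=4 s=0: VC-HIT | VC [8, 14, 12, 20]

MISSES = 6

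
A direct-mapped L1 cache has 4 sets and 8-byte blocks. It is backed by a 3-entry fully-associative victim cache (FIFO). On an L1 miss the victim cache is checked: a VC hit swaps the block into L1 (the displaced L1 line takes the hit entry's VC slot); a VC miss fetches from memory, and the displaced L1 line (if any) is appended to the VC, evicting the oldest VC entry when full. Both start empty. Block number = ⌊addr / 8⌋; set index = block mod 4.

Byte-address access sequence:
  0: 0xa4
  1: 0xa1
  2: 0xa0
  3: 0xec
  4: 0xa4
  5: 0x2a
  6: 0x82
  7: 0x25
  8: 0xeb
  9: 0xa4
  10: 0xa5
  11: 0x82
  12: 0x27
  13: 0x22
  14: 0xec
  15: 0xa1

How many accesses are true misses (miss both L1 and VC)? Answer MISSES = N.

MISSES = 5

  [0] addr=0xa4 blk=20 s=0: MISS | VC []
  [1] addr=0xa1 blk=20 s=0: L1-HIT | VC []
  [2] addr=0xa0 blk=20 s=0: L1-HIT | VC []
  [3] addr=0xec blk=29 s=1: MISS | VC []
  [4] addr=0xa4 blk=20 s=0: L1-HIT | VC []
  [5] addr=0x2a blk=5 s=1: MISS | VC [29]
  [6] addr=0x82 blk=16 s=0: MISS | VC [29, 20]
  [7] addr=0x25 blk=4 s=0: MISS | VC [29, 20, 16]
  [8] addr=0xeb blk=29 s=1: VC-HIT | VC [5, 20, 16]
  [9] addr=0xa4 blk=20 s=0: VC-HIT | VC [5, 4, 16]
  [10] addr=0xa5 blk=20 s=0: L1-HIT | VC [5, 4, 16]
  [11] addr=0x82 blk=16 s=0: VC-HIT | VC [5, 4, 20]
  [12] addr=0x27 blk=4 s=0: VC-HIT | VC [5, 16, 20]
  [13] addr=0x22 blk=4 s=0: L1-HIT | VC [5, 16, 20]
  [14] addr=0xec blk=29 s=1: L1-HIT | VC [5, 16, 20]
  [15] addr=0xa1 blk=20 s=0: VC-HIT | VC [5, 16, 4]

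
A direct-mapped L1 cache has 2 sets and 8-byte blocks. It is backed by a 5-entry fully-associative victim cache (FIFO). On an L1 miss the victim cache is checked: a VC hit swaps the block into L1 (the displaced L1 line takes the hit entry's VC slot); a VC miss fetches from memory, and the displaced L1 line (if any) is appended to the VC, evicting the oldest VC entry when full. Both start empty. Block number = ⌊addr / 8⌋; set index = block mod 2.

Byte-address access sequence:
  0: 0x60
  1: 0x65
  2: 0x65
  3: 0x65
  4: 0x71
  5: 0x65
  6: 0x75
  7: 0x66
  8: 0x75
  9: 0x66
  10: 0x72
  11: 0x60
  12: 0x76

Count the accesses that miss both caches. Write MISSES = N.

MISSES = 2

  [0] addr=0x60 blk=12 s=0: MISS | VC []
  [1] addr=0x65 blk=12 s=0: L1-HIT | VC []
  [2] addr=0x65 blk=12 s=0: L1-HIT | VC []
  [3] addr=0x65 blk=12 s=0: L1-HIT | VC []
  [4] addr=0x71 blk=14 s=0: MISS | VC [12]
  [5] addr=0x65 blk=12 s=0: VC-HIT | VC [14]
  [6] addr=0x75 blk=14 s=0: VC-HIT | VC [12]
  [7] addr=0x66 blk=12 s=0: VC-HIT | VC [14]
  [8] addr=0x75 blk=14 s=0: VC-HIT | VC [12]
  [9] addr=0x66 blk=12 s=0: VC-HIT | VC [14]
  [10] addr=0x72 blk=14 s=0: VC-HIT | VC [12]
  [11] addr=0x60 blk=12 s=0: VC-HIT | VC [14]
  [12] addr=0x76 blk=14 s=0: VC-HIT | VC [12]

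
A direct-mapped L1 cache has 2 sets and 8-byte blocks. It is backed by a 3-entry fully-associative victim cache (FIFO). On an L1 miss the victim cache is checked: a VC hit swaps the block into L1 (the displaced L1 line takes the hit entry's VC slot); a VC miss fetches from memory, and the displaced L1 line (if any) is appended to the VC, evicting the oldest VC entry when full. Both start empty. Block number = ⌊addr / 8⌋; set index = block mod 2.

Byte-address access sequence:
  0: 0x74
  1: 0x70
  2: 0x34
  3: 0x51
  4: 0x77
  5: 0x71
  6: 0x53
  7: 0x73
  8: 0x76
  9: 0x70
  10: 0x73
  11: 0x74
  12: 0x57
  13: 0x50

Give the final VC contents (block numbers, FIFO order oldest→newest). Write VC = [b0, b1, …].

  [0] addr=0x74 blk=14 s=0: MISS | VC []
  [1] addr=0x70 blk=14 s=0: L1-HIT | VC []
  [2] addr=0x34 blk=6 s=0: MISS | VC [14]
  [3] addr=0x51 blk=10 s=0: MISS | VC [14, 6]
  [4] addr=0x77 blk=14 s=0: VC-HIT | VC [10, 6]
  [5] addr=0x71 blk=14 s=0: L1-HIT | VC [10, 6]
  [6] addr=0x53 blk=10 s=0: VC-HIT | VC [14, 6]
  [7] addr=0x73 blk=14 s=0: VC-HIT | VC [10, 6]
  [8] addr=0x76 blk=14 s=0: L1-HIT | VC [10, 6]
  [9] addr=0x70 blk=14 s=0: L1-HIT | VC [10, 6]
  [10] addr=0x73 blk=14 s=0: L1-HIT | VC [10, 6]
  [11] addr=0x74 blk=14 s=0: L1-HIT | VC [10, 6]
  [12] addr=0x57 blk=10 s=0: VC-HIT | VC [14, 6]
  [13] addr=0x50 blk=10 s=0: L1-HIT | VC [14, 6]

VC = [14, 6]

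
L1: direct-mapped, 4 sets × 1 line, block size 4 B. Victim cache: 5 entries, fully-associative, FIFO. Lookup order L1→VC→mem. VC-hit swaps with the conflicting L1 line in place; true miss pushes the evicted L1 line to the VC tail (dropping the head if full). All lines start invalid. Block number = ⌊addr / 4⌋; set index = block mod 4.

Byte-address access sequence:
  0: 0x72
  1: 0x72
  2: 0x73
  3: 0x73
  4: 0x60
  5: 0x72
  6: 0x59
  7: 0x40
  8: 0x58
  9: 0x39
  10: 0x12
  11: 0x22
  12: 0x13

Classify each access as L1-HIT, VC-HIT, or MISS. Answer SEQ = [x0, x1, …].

0: 0x72 (blk 28, set 0) → MISS  vc=[]
1: 0x72 (blk 28, set 0) → L1-HIT  vc=[]
2: 0x73 (blk 28, set 0) → L1-HIT  vc=[]
3: 0x73 (blk 28, set 0) → L1-HIT  vc=[]
4: 0x60 (blk 24, set 0) → MISS  vc=[28]
5: 0x72 (blk 28, set 0) → VC-HIT  vc=[24]
6: 0x59 (blk 22, set 2) → MISS  vc=[24]
7: 0x40 (blk 16, set 0) → MISS  vc=[24, 28]
8: 0x58 (blk 22, set 2) → L1-HIT  vc=[24, 28]
9: 0x39 (blk 14, set 2) → MISS  vc=[24, 28, 22]
10: 0x12 (blk 4, set 0) → MISS  vc=[24, 28, 22, 16]
11: 0x22 (blk 8, set 0) → MISS  vc=[24, 28, 22, 16, 4]
12: 0x13 (blk 4, set 0) → VC-HIT  vc=[24, 28, 22, 16, 8]

SEQ = [MISS, L1-HIT, L1-HIT, L1-HIT, MISS, VC-HIT, MISS, MISS, L1-HIT, MISS, MISS, MISS, VC-HIT]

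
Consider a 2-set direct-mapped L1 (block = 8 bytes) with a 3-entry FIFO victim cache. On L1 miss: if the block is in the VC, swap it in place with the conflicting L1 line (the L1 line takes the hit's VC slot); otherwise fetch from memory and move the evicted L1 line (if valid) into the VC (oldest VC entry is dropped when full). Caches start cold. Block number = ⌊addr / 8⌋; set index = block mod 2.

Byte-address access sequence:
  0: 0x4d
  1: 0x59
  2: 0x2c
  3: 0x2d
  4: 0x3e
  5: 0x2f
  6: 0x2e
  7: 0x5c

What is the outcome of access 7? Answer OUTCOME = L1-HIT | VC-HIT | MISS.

OUTCOME = VC-HIT

  [0] addr=0x4d blk=9 s=1: MISS | VC []
  [1] addr=0x59 blk=11 s=1: MISS | VC [9]
  [2] addr=0x2c blk=5 s=1: MISS | VC [9, 11]
  [3] addr=0x2d blk=5 s=1: L1-HIT | VC [9, 11]
  [4] addr=0x3e blk=7 s=1: MISS | VC [9, 11, 5]
  [5] addr=0x2f blk=5 s=1: VC-HIT | VC [9, 11, 7]
  [6] addr=0x2e blk=5 s=1: L1-HIT | VC [9, 11, 7]
  [7] addr=0x5c blk=11 s=1: VC-HIT | VC [9, 5, 7]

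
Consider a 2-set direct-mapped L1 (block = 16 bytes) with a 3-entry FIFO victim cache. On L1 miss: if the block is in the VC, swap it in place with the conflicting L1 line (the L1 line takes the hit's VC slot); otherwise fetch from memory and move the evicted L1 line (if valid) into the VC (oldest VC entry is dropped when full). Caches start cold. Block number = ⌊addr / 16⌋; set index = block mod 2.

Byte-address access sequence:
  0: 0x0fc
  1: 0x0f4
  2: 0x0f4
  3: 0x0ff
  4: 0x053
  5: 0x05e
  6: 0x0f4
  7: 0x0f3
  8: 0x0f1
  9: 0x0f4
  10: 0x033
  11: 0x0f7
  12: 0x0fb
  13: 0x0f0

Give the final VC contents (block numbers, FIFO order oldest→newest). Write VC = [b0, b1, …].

#0 0xfc→b15/s1 MISS; vc=[]
#1 0xf4→b15/s1 L1-HIT; vc=[]
#2 0xf4→b15/s1 L1-HIT; vc=[]
#3 0xff→b15/s1 L1-HIT; vc=[]
#4 0x53→b5/s1 MISS; vc=[15]
#5 0x5e→b5/s1 L1-HIT; vc=[15]
#6 0xf4→b15/s1 VC-HIT; vc=[5]
#7 0xf3→b15/s1 L1-HIT; vc=[5]
#8 0xf1→b15/s1 L1-HIT; vc=[5]
#9 0xf4→b15/s1 L1-HIT; vc=[5]
#10 0x33→b3/s1 MISS; vc=[5,15]
#11 0xf7→b15/s1 VC-HIT; vc=[5,3]
#12 0xfb→b15/s1 L1-HIT; vc=[5,3]
#13 0xf0→b15/s1 L1-HIT; vc=[5,3]

VC = [5, 3]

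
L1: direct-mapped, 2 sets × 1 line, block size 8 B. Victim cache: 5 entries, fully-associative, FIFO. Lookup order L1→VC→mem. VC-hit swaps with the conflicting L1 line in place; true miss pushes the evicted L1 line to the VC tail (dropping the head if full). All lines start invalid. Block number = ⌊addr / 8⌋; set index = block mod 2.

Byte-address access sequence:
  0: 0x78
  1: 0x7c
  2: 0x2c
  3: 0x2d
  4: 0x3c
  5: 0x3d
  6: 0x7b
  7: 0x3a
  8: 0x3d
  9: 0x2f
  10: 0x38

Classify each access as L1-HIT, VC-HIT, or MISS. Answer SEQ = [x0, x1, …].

0: 0x78 (blk 15, set 1) → MISS  vc=[]
1: 0x7c (blk 15, set 1) → L1-HIT  vc=[]
2: 0x2c (blk 5, set 1) → MISS  vc=[15]
3: 0x2d (blk 5, set 1) → L1-HIT  vc=[15]
4: 0x3c (blk 7, set 1) → MISS  vc=[15, 5]
5: 0x3d (blk 7, set 1) → L1-HIT  vc=[15, 5]
6: 0x7b (blk 15, set 1) → VC-HIT  vc=[7, 5]
7: 0x3a (blk 7, set 1) → VC-HIT  vc=[15, 5]
8: 0x3d (blk 7, set 1) → L1-HIT  vc=[15, 5]
9: 0x2f (blk 5, set 1) → VC-HIT  vc=[15, 7]
10: 0x38 (blk 7, set 1) → VC-HIT  vc=[15, 5]

SEQ = [MISS, L1-HIT, MISS, L1-HIT, MISS, L1-HIT, VC-HIT, VC-HIT, L1-HIT, VC-HIT, VC-HIT]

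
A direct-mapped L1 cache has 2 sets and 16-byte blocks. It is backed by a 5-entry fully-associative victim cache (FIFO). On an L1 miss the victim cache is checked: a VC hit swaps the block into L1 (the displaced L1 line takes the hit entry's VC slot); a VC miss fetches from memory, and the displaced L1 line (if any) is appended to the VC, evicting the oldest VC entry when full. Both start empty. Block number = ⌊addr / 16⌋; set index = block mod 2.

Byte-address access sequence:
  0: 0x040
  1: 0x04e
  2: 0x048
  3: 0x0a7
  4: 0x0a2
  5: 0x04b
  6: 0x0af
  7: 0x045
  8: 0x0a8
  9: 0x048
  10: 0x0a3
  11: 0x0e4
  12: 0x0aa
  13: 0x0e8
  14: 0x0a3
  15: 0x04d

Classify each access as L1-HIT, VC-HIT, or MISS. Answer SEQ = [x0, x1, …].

SEQ = [MISS, L1-HIT, L1-HIT, MISS, L1-HIT, VC-HIT, VC-HIT, VC-HIT, VC-HIT, VC-HIT, VC-HIT, MISS, VC-HIT, VC-HIT, VC-HIT, VC-HIT]

#0 0x40→b4/s0 MISS; vc=[]
#1 0x4e→b4/s0 L1-HIT; vc=[]
#2 0x48→b4/s0 L1-HIT; vc=[]
#3 0xa7→b10/s0 MISS; vc=[4]
#4 0xa2→b10/s0 L1-HIT; vc=[4]
#5 0x4b→b4/s0 VC-HIT; vc=[10]
#6 0xaf→b10/s0 VC-HIT; vc=[4]
#7 0x45→b4/s0 VC-HIT; vc=[10]
#8 0xa8→b10/s0 VC-HIT; vc=[4]
#9 0x48→b4/s0 VC-HIT; vc=[10]
#10 0xa3→b10/s0 VC-HIT; vc=[4]
#11 0xe4→b14/s0 MISS; vc=[4,10]
#12 0xaa→b10/s0 VC-HIT; vc=[4,14]
#13 0xe8→b14/s0 VC-HIT; vc=[4,10]
#14 0xa3→b10/s0 VC-HIT; vc=[4,14]
#15 0x4d→b4/s0 VC-HIT; vc=[10,14]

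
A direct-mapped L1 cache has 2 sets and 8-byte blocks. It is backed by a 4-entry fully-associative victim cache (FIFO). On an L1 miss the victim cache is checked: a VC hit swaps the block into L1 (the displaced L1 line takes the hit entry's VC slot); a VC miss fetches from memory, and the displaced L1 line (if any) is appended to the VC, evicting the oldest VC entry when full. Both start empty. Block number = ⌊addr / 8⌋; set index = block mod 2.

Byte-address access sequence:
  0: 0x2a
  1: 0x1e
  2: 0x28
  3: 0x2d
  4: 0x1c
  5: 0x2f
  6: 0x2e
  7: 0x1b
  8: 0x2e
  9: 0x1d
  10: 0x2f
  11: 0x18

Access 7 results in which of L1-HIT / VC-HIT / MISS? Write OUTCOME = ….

OUTCOME = VC-HIT

0: 0x2a (blk 5, set 1) → MISS  vc=[]
1: 0x1e (blk 3, set 1) → MISS  vc=[5]
2: 0x28 (blk 5, set 1) → VC-HIT  vc=[3]
3: 0x2d (blk 5, set 1) → L1-HIT  vc=[3]
4: 0x1c (blk 3, set 1) → VC-HIT  vc=[5]
5: 0x2f (blk 5, set 1) → VC-HIT  vc=[3]
6: 0x2e (blk 5, set 1) → L1-HIT  vc=[3]
7: 0x1b (blk 3, set 1) → VC-HIT  vc=[5]
8: 0x2e (blk 5, set 1) → VC-HIT  vc=[3]
9: 0x1d (blk 3, set 1) → VC-HIT  vc=[5]
10: 0x2f (blk 5, set 1) → VC-HIT  vc=[3]
11: 0x18 (blk 3, set 1) → VC-HIT  vc=[5]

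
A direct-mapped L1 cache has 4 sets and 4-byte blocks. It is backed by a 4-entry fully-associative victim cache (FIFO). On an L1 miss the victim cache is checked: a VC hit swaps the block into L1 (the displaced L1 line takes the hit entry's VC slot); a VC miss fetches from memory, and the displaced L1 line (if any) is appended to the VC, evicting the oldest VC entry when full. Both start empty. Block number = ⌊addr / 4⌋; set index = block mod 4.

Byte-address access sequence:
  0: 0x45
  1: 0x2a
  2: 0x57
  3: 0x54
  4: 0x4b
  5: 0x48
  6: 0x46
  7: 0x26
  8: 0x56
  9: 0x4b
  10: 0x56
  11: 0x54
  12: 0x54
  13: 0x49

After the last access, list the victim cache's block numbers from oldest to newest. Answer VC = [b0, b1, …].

VC = [9, 10, 17]

#0 0x45→b17/s1 MISS; vc=[]
#1 0x2a→b10/s2 MISS; vc=[]
#2 0x57→b21/s1 MISS; vc=[17]
#3 0x54→b21/s1 L1-HIT; vc=[17]
#4 0x4b→b18/s2 MISS; vc=[17,10]
#5 0x48→b18/s2 L1-HIT; vc=[17,10]
#6 0x46→b17/s1 VC-HIT; vc=[21,10]
#7 0x26→b9/s1 MISS; vc=[21,10,17]
#8 0x56→b21/s1 VC-HIT; vc=[9,10,17]
#9 0x4b→b18/s2 L1-HIT; vc=[9,10,17]
#10 0x56→b21/s1 L1-HIT; vc=[9,10,17]
#11 0x54→b21/s1 L1-HIT; vc=[9,10,17]
#12 0x54→b21/s1 L1-HIT; vc=[9,10,17]
#13 0x49→b18/s2 L1-HIT; vc=[9,10,17]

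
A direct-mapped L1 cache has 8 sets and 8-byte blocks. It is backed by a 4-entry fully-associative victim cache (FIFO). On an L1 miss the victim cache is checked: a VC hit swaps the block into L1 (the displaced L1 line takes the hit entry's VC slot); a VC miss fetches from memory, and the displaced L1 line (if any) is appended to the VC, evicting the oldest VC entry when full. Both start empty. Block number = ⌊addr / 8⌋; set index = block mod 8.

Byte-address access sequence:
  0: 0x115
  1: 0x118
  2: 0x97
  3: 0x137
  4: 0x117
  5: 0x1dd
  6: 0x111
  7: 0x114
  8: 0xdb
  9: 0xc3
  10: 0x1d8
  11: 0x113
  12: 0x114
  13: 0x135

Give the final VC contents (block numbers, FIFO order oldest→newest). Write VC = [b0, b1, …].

VC = [18, 35, 27]

  [0] addr=0x115 blk=34 s=2: MISS | VC []
  [1] addr=0x118 blk=35 s=3: MISS | VC []
  [2] addr=0x97 blk=18 s=2: MISS | VC [34]
  [3] addr=0x137 blk=38 s=6: MISS | VC [34]
  [4] addr=0x117 blk=34 s=2: VC-HIT | VC [18]
  [5] addr=0x1dd blk=59 s=3: MISS | VC [18, 35]
  [6] addr=0x111 blk=34 s=2: L1-HIT | VC [18, 35]
  [7] addr=0x114 blk=34 s=2: L1-HIT | VC [18, 35]
  [8] addr=0xdb blk=27 s=3: MISS | VC [18, 35, 59]
  [9] addr=0xc3 blk=24 s=0: MISS | VC [18, 35, 59]
  [10] addr=0x1d8 blk=59 s=3: VC-HIT | VC [18, 35, 27]
  [11] addr=0x113 blk=34 s=2: L1-HIT | VC [18, 35, 27]
  [12] addr=0x114 blk=34 s=2: L1-HIT | VC [18, 35, 27]
  [13] addr=0x135 blk=38 s=6: L1-HIT | VC [18, 35, 27]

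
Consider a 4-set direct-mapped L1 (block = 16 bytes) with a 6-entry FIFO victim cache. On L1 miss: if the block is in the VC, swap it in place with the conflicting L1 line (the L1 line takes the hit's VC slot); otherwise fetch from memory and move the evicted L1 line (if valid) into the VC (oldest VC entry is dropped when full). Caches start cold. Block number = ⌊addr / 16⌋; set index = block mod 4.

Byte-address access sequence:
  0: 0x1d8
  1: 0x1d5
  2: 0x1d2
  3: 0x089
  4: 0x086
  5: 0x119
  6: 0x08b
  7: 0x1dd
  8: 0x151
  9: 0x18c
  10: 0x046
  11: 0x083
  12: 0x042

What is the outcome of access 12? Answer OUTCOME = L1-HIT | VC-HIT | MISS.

OUTCOME = VC-HIT

  [0] addr=0x1d8 blk=29 s=1: MISS | VC []
  [1] addr=0x1d5 blk=29 s=1: L1-HIT | VC []
  [2] addr=0x1d2 blk=29 s=1: L1-HIT | VC []
  [3] addr=0x89 blk=8 s=0: MISS | VC []
  [4] addr=0x86 blk=8 s=0: L1-HIT | VC []
  [5] addr=0x119 blk=17 s=1: MISS | VC [29]
  [6] addr=0x8b blk=8 s=0: L1-HIT | VC [29]
  [7] addr=0x1dd blk=29 s=1: VC-HIT | VC [17]
  [8] addr=0x151 blk=21 s=1: MISS | VC [17, 29]
  [9] addr=0x18c blk=24 s=0: MISS | VC [17, 29, 8]
  [10] addr=0x46 blk=4 s=0: MISS | VC [17, 29, 8, 24]
  [11] addr=0x83 blk=8 s=0: VC-HIT | VC [17, 29, 4, 24]
  [12] addr=0x42 blk=4 s=0: VC-HIT | VC [17, 29, 8, 24]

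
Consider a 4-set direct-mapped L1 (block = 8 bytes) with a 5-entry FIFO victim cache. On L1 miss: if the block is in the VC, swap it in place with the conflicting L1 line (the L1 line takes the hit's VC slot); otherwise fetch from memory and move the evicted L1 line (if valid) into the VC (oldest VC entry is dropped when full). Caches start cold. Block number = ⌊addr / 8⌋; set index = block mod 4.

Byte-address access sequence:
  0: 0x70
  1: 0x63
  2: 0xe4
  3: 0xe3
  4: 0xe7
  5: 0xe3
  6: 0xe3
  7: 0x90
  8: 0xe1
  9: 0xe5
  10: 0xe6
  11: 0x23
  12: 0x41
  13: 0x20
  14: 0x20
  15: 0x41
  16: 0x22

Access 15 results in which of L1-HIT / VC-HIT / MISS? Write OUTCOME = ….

0: 0x70 (blk 14, set 2) → MISS  vc=[]
1: 0x63 (blk 12, set 0) → MISS  vc=[]
2: 0xe4 (blk 28, set 0) → MISS  vc=[12]
3: 0xe3 (blk 28, set 0) → L1-HIT  vc=[12]
4: 0xe7 (blk 28, set 0) → L1-HIT  vc=[12]
5: 0xe3 (blk 28, set 0) → L1-HIT  vc=[12]
6: 0xe3 (blk 28, set 0) → L1-HIT  vc=[12]
7: 0x90 (blk 18, set 2) → MISS  vc=[12, 14]
8: 0xe1 (blk 28, set 0) → L1-HIT  vc=[12, 14]
9: 0xe5 (blk 28, set 0) → L1-HIT  vc=[12, 14]
10: 0xe6 (blk 28, set 0) → L1-HIT  vc=[12, 14]
11: 0x23 (blk 4, set 0) → MISS  vc=[12, 14, 28]
12: 0x41 (blk 8, set 0) → MISS  vc=[12, 14, 28, 4]
13: 0x20 (blk 4, set 0) → VC-HIT  vc=[12, 14, 28, 8]
14: 0x20 (blk 4, set 0) → L1-HIT  vc=[12, 14, 28, 8]
15: 0x41 (blk 8, set 0) → VC-HIT  vc=[12, 14, 28, 4]
16: 0x22 (blk 4, set 0) → VC-HIT  vc=[12, 14, 28, 8]

OUTCOME = VC-HIT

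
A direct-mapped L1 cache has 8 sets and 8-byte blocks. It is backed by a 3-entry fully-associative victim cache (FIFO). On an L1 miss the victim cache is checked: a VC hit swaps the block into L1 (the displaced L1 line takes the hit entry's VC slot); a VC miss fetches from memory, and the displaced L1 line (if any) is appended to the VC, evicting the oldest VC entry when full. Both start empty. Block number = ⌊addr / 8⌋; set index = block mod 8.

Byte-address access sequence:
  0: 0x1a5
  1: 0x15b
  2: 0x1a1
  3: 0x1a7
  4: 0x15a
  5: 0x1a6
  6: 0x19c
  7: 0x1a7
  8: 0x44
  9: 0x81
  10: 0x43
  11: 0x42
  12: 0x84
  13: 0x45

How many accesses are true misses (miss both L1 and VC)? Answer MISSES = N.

MISSES = 5

  [0] addr=0x1a5 blk=52 s=4: MISS | VC []
  [1] addr=0x15b blk=43 s=3: MISS | VC []
  [2] addr=0x1a1 blk=52 s=4: L1-HIT | VC []
  [3] addr=0x1a7 blk=52 s=4: L1-HIT | VC []
  [4] addr=0x15a blk=43 s=3: L1-HIT | VC []
  [5] addr=0x1a6 blk=52 s=4: L1-HIT | VC []
  [6] addr=0x19c blk=51 s=3: MISS | VC [43]
  [7] addr=0x1a7 blk=52 s=4: L1-HIT | VC [43]
  [8] addr=0x44 blk=8 s=0: MISS | VC [43]
  [9] addr=0x81 blk=16 s=0: MISS | VC [43, 8]
  [10] addr=0x43 blk=8 s=0: VC-HIT | VC [43, 16]
  [11] addr=0x42 blk=8 s=0: L1-HIT | VC [43, 16]
  [12] addr=0x84 blk=16 s=0: VC-HIT | VC [43, 8]
  [13] addr=0x45 blk=8 s=0: VC-HIT | VC [43, 16]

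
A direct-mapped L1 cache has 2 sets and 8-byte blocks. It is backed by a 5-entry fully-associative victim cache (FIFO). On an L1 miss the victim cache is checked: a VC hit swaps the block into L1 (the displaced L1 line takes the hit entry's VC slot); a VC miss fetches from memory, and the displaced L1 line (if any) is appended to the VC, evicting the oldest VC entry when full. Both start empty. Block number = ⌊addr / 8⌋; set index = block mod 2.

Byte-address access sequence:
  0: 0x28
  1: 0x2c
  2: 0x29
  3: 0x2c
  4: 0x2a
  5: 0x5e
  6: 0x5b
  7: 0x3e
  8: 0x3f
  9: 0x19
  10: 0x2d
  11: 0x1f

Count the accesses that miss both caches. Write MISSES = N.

MISSES = 4

#0 0x28→b5/s1 MISS; vc=[]
#1 0x2c→b5/s1 L1-HIT; vc=[]
#2 0x29→b5/s1 L1-HIT; vc=[]
#3 0x2c→b5/s1 L1-HIT; vc=[]
#4 0x2a→b5/s1 L1-HIT; vc=[]
#5 0x5e→b11/s1 MISS; vc=[5]
#6 0x5b→b11/s1 L1-HIT; vc=[5]
#7 0x3e→b7/s1 MISS; vc=[5,11]
#8 0x3f→b7/s1 L1-HIT; vc=[5,11]
#9 0x19→b3/s1 MISS; vc=[5,11,7]
#10 0x2d→b5/s1 VC-HIT; vc=[3,11,7]
#11 0x1f→b3/s1 VC-HIT; vc=[5,11,7]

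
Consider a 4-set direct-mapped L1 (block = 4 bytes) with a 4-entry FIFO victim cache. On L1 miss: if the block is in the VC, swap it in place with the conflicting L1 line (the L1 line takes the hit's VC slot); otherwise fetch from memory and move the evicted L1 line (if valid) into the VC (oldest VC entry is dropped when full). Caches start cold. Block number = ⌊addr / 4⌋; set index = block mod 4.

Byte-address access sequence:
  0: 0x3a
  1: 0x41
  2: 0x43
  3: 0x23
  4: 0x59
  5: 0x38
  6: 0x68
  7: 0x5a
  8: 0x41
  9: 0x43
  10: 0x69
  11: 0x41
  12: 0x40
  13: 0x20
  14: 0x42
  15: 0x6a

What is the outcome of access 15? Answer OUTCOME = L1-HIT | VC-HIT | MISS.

OUTCOME = L1-HIT

0: 0x3a (blk 14, set 2) → MISS  vc=[]
1: 0x41 (blk 16, set 0) → MISS  vc=[]
2: 0x43 (blk 16, set 0) → L1-HIT  vc=[]
3: 0x23 (blk 8, set 0) → MISS  vc=[16]
4: 0x59 (blk 22, set 2) → MISS  vc=[16, 14]
5: 0x38 (blk 14, set 2) → VC-HIT  vc=[16, 22]
6: 0x68 (blk 26, set 2) → MISS  vc=[16, 22, 14]
7: 0x5a (blk 22, set 2) → VC-HIT  vc=[16, 26, 14]
8: 0x41 (blk 16, set 0) → VC-HIT  vc=[8, 26, 14]
9: 0x43 (blk 16, set 0) → L1-HIT  vc=[8, 26, 14]
10: 0x69 (blk 26, set 2) → VC-HIT  vc=[8, 22, 14]
11: 0x41 (blk 16, set 0) → L1-HIT  vc=[8, 22, 14]
12: 0x40 (blk 16, set 0) → L1-HIT  vc=[8, 22, 14]
13: 0x20 (blk 8, set 0) → VC-HIT  vc=[16, 22, 14]
14: 0x42 (blk 16, set 0) → VC-HIT  vc=[8, 22, 14]
15: 0x6a (blk 26, set 2) → L1-HIT  vc=[8, 22, 14]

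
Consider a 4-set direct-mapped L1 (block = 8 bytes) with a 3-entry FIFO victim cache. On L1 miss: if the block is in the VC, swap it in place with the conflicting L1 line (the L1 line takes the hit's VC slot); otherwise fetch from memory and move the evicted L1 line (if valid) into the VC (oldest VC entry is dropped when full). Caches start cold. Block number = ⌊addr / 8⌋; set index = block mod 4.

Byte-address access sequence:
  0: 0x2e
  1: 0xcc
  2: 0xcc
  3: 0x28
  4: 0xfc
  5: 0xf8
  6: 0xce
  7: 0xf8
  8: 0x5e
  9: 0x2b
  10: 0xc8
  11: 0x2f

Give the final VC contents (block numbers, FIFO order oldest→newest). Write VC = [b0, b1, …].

0: 0x2e (blk 5, set 1) → MISS  vc=[]
1: 0xcc (blk 25, set 1) → MISS  vc=[5]
2: 0xcc (blk 25, set 1) → L1-HIT  vc=[5]
3: 0x28 (blk 5, set 1) → VC-HIT  vc=[25]
4: 0xfc (blk 31, set 3) → MISS  vc=[25]
5: 0xf8 (blk 31, set 3) → L1-HIT  vc=[25]
6: 0xce (blk 25, set 1) → VC-HIT  vc=[5]
7: 0xf8 (blk 31, set 3) → L1-HIT  vc=[5]
8: 0x5e (blk 11, set 3) → MISS  vc=[5, 31]
9: 0x2b (blk 5, set 1) → VC-HIT  vc=[25, 31]
10: 0xc8 (blk 25, set 1) → VC-HIT  vc=[5, 31]
11: 0x2f (blk 5, set 1) → VC-HIT  vc=[25, 31]

VC = [25, 31]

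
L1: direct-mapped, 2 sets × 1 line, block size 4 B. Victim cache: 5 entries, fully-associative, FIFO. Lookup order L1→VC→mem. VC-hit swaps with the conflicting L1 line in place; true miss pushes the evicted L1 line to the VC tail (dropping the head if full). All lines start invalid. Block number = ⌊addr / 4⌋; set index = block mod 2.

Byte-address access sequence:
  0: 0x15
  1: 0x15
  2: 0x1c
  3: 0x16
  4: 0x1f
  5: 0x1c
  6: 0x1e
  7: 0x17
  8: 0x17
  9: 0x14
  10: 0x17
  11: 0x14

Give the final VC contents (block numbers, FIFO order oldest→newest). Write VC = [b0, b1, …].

#0 0x15→b5/s1 MISS; vc=[]
#1 0x15→b5/s1 L1-HIT; vc=[]
#2 0x1c→b7/s1 MISS; vc=[5]
#3 0x16→b5/s1 VC-HIT; vc=[7]
#4 0x1f→b7/s1 VC-HIT; vc=[5]
#5 0x1c→b7/s1 L1-HIT; vc=[5]
#6 0x1e→b7/s1 L1-HIT; vc=[5]
#7 0x17→b5/s1 VC-HIT; vc=[7]
#8 0x17→b5/s1 L1-HIT; vc=[7]
#9 0x14→b5/s1 L1-HIT; vc=[7]
#10 0x17→b5/s1 L1-HIT; vc=[7]
#11 0x14→b5/s1 L1-HIT; vc=[7]

VC = [7]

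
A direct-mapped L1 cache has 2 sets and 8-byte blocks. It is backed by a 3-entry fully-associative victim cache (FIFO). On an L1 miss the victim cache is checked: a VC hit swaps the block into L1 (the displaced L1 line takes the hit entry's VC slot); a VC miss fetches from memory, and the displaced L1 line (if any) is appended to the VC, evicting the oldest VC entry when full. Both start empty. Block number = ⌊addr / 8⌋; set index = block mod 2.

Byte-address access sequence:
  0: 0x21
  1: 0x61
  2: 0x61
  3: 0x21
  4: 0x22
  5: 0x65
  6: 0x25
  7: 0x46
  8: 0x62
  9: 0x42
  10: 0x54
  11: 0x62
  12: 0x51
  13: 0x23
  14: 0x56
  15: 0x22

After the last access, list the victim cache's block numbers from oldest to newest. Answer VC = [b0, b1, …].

0: 0x21 (blk 4, set 0) → MISS  vc=[]
1: 0x61 (blk 12, set 0) → MISS  vc=[4]
2: 0x61 (blk 12, set 0) → L1-HIT  vc=[4]
3: 0x21 (blk 4, set 0) → VC-HIT  vc=[12]
4: 0x22 (blk 4, set 0) → L1-HIT  vc=[12]
5: 0x65 (blk 12, set 0) → VC-HIT  vc=[4]
6: 0x25 (blk 4, set 0) → VC-HIT  vc=[12]
7: 0x46 (blk 8, set 0) → MISS  vc=[12, 4]
8: 0x62 (blk 12, set 0) → VC-HIT  vc=[8, 4]
9: 0x42 (blk 8, set 0) → VC-HIT  vc=[12, 4]
10: 0x54 (blk 10, set 0) → MISS  vc=[12, 4, 8]
11: 0x62 (blk 12, set 0) → VC-HIT  vc=[10, 4, 8]
12: 0x51 (blk 10, set 0) → VC-HIT  vc=[12, 4, 8]
13: 0x23 (blk 4, set 0) → VC-HIT  vc=[12, 10, 8]
14: 0x56 (blk 10, set 0) → VC-HIT  vc=[12, 4, 8]
15: 0x22 (blk 4, set 0) → VC-HIT  vc=[12, 10, 8]

VC = [12, 10, 8]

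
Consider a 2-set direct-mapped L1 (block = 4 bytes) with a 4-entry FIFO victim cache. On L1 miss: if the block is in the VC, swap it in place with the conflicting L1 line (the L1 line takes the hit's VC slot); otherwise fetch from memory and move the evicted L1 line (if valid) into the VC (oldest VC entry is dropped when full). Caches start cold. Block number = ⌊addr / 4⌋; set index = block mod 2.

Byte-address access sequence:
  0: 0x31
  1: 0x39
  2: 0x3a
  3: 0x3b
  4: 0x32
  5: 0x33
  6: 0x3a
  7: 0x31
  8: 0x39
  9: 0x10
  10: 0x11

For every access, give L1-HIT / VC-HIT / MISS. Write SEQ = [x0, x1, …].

SEQ = [MISS, MISS, L1-HIT, L1-HIT, VC-HIT, L1-HIT, VC-HIT, VC-HIT, VC-HIT, MISS, L1-HIT]

#0 0x31→b12/s0 MISS; vc=[]
#1 0x39→b14/s0 MISS; vc=[12]
#2 0x3a→b14/s0 L1-HIT; vc=[12]
#3 0x3b→b14/s0 L1-HIT; vc=[12]
#4 0x32→b12/s0 VC-HIT; vc=[14]
#5 0x33→b12/s0 L1-HIT; vc=[14]
#6 0x3a→b14/s0 VC-HIT; vc=[12]
#7 0x31→b12/s0 VC-HIT; vc=[14]
#8 0x39→b14/s0 VC-HIT; vc=[12]
#9 0x10→b4/s0 MISS; vc=[12,14]
#10 0x11→b4/s0 L1-HIT; vc=[12,14]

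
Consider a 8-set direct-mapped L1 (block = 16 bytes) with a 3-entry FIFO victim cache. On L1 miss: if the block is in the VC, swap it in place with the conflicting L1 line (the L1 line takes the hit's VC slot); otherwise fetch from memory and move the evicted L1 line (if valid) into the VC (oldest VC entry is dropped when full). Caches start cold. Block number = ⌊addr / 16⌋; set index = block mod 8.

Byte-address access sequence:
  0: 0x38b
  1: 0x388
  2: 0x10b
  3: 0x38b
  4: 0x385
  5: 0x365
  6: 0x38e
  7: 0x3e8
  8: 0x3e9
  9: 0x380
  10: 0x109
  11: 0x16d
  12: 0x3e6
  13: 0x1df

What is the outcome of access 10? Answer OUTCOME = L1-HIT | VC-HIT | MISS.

  [0] addr=0x38b blk=56 s=0: MISS | VC []
  [1] addr=0x388 blk=56 s=0: L1-HIT | VC []
  [2] addr=0x10b blk=16 s=0: MISS | VC [56]
  [3] addr=0x38b blk=56 s=0: VC-HIT | VC [16]
  [4] addr=0x385 blk=56 s=0: L1-HIT | VC [16]
  [5] addr=0x365 blk=54 s=6: MISS | VC [16]
  [6] addr=0x38e blk=56 s=0: L1-HIT | VC [16]
  [7] addr=0x3e8 blk=62 s=6: MISS | VC [16, 54]
  [8] addr=0x3e9 blk=62 s=6: L1-HIT | VC [16, 54]
  [9] addr=0x380 blk=56 s=0: L1-HIT | VC [16, 54]
  [10] addr=0x109 blk=16 s=0: VC-HIT | VC [56, 54]
  [11] addr=0x16d blk=22 s=6: MISS | VC [56, 54, 62]
  [12] addr=0x3e6 blk=62 s=6: VC-HIT | VC [56, 54, 22]
  [13] addr=0x1df blk=29 s=5: MISS | VC [56, 54, 22]

OUTCOME = VC-HIT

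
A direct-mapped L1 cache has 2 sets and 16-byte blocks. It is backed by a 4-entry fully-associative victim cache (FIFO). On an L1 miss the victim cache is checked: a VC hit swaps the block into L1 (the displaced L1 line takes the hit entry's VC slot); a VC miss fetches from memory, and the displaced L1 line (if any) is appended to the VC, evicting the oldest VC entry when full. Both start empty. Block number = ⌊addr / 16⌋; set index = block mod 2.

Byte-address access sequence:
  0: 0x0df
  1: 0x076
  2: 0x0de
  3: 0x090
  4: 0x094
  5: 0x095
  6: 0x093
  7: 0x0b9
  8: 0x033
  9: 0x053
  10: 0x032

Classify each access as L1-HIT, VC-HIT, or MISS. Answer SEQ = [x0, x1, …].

  [0] addr=0xdf blk=13 s=1: MISS | VC []
  [1] addr=0x76 blk=7 s=1: MISS | VC [13]
  [2] addr=0xde blk=13 s=1: VC-HIT | VC [7]
  [3] addr=0x90 blk=9 s=1: MISS | VC [7, 13]
  [4] addr=0x94 blk=9 s=1: L1-HIT | VC [7, 13]
  [5] addr=0x95 blk=9 s=1: L1-HIT | VC [7, 13]
  [6] addr=0x93 blk=9 s=1: L1-HIT | VC [7, 13]
  [7] addr=0xb9 blk=11 s=1: MISS | VC [7, 13, 9]
  [8] addr=0x33 blk=3 s=1: MISS | VC [7, 13, 9, 11]
  [9] addr=0x53 blk=5 s=1: MISS | VC [13, 9, 11, 3]
  [10] addr=0x32 blk=3 s=1: VC-HIT | VC [13, 9, 11, 5]

SEQ = [MISS, MISS, VC-HIT, MISS, L1-HIT, L1-HIT, L1-HIT, MISS, MISS, MISS, VC-HIT]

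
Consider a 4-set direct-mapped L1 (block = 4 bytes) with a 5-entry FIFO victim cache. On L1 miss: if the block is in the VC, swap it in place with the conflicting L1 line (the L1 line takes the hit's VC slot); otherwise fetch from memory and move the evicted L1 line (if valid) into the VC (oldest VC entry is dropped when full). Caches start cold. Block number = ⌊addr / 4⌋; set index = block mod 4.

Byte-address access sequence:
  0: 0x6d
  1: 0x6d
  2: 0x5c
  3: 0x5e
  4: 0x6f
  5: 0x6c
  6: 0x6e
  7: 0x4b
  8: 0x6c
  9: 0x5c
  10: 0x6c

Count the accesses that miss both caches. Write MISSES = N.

#0 0x6d→b27/s3 MISS; vc=[]
#1 0x6d→b27/s3 L1-HIT; vc=[]
#2 0x5c→b23/s3 MISS; vc=[27]
#3 0x5e→b23/s3 L1-HIT; vc=[27]
#4 0x6f→b27/s3 VC-HIT; vc=[23]
#5 0x6c→b27/s3 L1-HIT; vc=[23]
#6 0x6e→b27/s3 L1-HIT; vc=[23]
#7 0x4b→b18/s2 MISS; vc=[23]
#8 0x6c→b27/s3 L1-HIT; vc=[23]
#9 0x5c→b23/s3 VC-HIT; vc=[27]
#10 0x6c→b27/s3 VC-HIT; vc=[23]

MISSES = 3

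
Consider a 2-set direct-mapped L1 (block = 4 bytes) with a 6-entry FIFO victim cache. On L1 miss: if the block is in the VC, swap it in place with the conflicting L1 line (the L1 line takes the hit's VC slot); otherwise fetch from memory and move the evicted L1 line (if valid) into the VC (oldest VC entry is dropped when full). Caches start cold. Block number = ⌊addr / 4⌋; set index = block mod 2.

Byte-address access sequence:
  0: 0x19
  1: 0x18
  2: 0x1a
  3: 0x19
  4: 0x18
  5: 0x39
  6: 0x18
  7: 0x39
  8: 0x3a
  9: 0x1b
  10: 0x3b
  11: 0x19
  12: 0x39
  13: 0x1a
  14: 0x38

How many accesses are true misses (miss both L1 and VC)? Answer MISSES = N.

  [0] addr=0x19 blk=6 s=0: MISS | VC []
  [1] addr=0x18 blk=6 s=0: L1-HIT | VC []
  [2] addr=0x1a blk=6 s=0: L1-HIT | VC []
  [3] addr=0x19 blk=6 s=0: L1-HIT | VC []
  [4] addr=0x18 blk=6 s=0: L1-HIT | VC []
  [5] addr=0x39 blk=14 s=0: MISS | VC [6]
  [6] addr=0x18 blk=6 s=0: VC-HIT | VC [14]
  [7] addr=0x39 blk=14 s=0: VC-HIT | VC [6]
  [8] addr=0x3a blk=14 s=0: L1-HIT | VC [6]
  [9] addr=0x1b blk=6 s=0: VC-HIT | VC [14]
  [10] addr=0x3b blk=14 s=0: VC-HIT | VC [6]
  [11] addr=0x19 blk=6 s=0: VC-HIT | VC [14]
  [12] addr=0x39 blk=14 s=0: VC-HIT | VC [6]
  [13] addr=0x1a blk=6 s=0: VC-HIT | VC [14]
  [14] addr=0x38 blk=14 s=0: VC-HIT | VC [6]

MISSES = 2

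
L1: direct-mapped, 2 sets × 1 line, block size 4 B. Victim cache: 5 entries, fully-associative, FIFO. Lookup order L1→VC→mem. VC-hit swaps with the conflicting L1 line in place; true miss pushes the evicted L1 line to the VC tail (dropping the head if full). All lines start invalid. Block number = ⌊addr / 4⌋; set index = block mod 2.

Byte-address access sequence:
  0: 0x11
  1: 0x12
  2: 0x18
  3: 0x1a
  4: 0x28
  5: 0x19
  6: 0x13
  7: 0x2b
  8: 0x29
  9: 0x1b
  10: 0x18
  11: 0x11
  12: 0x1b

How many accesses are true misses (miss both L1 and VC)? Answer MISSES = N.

MISSES = 3

#0 0x11→b4/s0 MISS; vc=[]
#1 0x12→b4/s0 L1-HIT; vc=[]
#2 0x18→b6/s0 MISS; vc=[4]
#3 0x1a→b6/s0 L1-HIT; vc=[4]
#4 0x28→b10/s0 MISS; vc=[4,6]
#5 0x19→b6/s0 VC-HIT; vc=[4,10]
#6 0x13→b4/s0 VC-HIT; vc=[6,10]
#7 0x2b→b10/s0 VC-HIT; vc=[6,4]
#8 0x29→b10/s0 L1-HIT; vc=[6,4]
#9 0x1b→b6/s0 VC-HIT; vc=[10,4]
#10 0x18→b6/s0 L1-HIT; vc=[10,4]
#11 0x11→b4/s0 VC-HIT; vc=[10,6]
#12 0x1b→b6/s0 VC-HIT; vc=[10,4]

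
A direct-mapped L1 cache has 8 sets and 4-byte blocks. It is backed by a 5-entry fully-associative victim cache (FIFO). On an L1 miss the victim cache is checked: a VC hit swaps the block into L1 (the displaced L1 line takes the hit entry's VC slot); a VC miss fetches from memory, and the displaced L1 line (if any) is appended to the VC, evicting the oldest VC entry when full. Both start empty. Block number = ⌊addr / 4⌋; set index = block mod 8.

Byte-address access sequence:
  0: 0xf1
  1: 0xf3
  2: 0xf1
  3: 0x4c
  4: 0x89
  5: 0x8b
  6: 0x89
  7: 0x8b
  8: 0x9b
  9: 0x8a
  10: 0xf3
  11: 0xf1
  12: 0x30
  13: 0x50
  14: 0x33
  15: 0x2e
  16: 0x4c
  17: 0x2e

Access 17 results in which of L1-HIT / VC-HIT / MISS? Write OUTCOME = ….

0: 0xf1 (blk 60, set 4) → MISS  vc=[]
1: 0xf3 (blk 60, set 4) → L1-HIT  vc=[]
2: 0xf1 (blk 60, set 4) → L1-HIT  vc=[]
3: 0x4c (blk 19, set 3) → MISS  vc=[]
4: 0x89 (blk 34, set 2) → MISS  vc=[]
5: 0x8b (blk 34, set 2) → L1-HIT  vc=[]
6: 0x89 (blk 34, set 2) → L1-HIT  vc=[]
7: 0x8b (blk 34, set 2) → L1-HIT  vc=[]
8: 0x9b (blk 38, set 6) → MISS  vc=[]
9: 0x8a (blk 34, set 2) → L1-HIT  vc=[]
10: 0xf3 (blk 60, set 4) → L1-HIT  vc=[]
11: 0xf1 (blk 60, set 4) → L1-HIT  vc=[]
12: 0x30 (blk 12, set 4) → MISS  vc=[60]
13: 0x50 (blk 20, set 4) → MISS  vc=[60, 12]
14: 0x33 (blk 12, set 4) → VC-HIT  vc=[60, 20]
15: 0x2e (blk 11, set 3) → MISS  vc=[60, 20, 19]
16: 0x4c (blk 19, set 3) → VC-HIT  vc=[60, 20, 11]
17: 0x2e (blk 11, set 3) → VC-HIT  vc=[60, 20, 19]

OUTCOME = VC-HIT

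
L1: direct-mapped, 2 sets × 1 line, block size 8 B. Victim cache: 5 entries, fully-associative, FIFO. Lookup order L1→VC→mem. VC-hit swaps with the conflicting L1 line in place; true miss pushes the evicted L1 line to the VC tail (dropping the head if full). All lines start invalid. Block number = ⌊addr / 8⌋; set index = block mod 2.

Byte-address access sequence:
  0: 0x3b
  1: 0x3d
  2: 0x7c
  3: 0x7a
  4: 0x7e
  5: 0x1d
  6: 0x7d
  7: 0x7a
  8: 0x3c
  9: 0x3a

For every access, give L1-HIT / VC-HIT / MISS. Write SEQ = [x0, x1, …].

SEQ = [MISS, L1-HIT, MISS, L1-HIT, L1-HIT, MISS, VC-HIT, L1-HIT, VC-HIT, L1-HIT]

0: 0x3b (blk 7, set 1) → MISS  vc=[]
1: 0x3d (blk 7, set 1) → L1-HIT  vc=[]
2: 0x7c (blk 15, set 1) → MISS  vc=[7]
3: 0x7a (blk 15, set 1) → L1-HIT  vc=[7]
4: 0x7e (blk 15, set 1) → L1-HIT  vc=[7]
5: 0x1d (blk 3, set 1) → MISS  vc=[7, 15]
6: 0x7d (blk 15, set 1) → VC-HIT  vc=[7, 3]
7: 0x7a (blk 15, set 1) → L1-HIT  vc=[7, 3]
8: 0x3c (blk 7, set 1) → VC-HIT  vc=[15, 3]
9: 0x3a (blk 7, set 1) → L1-HIT  vc=[15, 3]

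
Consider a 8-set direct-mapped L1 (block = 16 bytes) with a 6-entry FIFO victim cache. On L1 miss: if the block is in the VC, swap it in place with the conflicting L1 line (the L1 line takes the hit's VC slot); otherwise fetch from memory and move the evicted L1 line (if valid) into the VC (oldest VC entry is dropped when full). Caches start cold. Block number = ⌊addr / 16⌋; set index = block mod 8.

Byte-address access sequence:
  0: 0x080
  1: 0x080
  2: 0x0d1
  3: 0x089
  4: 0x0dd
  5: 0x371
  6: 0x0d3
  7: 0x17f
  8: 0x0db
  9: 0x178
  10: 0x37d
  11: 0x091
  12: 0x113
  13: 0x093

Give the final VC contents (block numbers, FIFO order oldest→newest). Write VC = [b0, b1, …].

0: 0x80 (blk 8, set 0) → MISS  vc=[]
1: 0x80 (blk 8, set 0) → L1-HIT  vc=[]
2: 0xd1 (blk 13, set 5) → MISS  vc=[]
3: 0x89 (blk 8, set 0) → L1-HIT  vc=[]
4: 0xdd (blk 13, set 5) → L1-HIT  vc=[]
5: 0x371 (blk 55, set 7) → MISS  vc=[]
6: 0xd3 (blk 13, set 5) → L1-HIT  vc=[]
7: 0x17f (blk 23, set 7) → MISS  vc=[55]
8: 0xdb (blk 13, set 5) → L1-HIT  vc=[55]
9: 0x178 (blk 23, set 7) → L1-HIT  vc=[55]
10: 0x37d (blk 55, set 7) → VC-HIT  vc=[23]
11: 0x91 (blk 9, set 1) → MISS  vc=[23]
12: 0x113 (blk 17, set 1) → MISS  vc=[23, 9]
13: 0x93 (blk 9, set 1) → VC-HIT  vc=[23, 17]

VC = [23, 17]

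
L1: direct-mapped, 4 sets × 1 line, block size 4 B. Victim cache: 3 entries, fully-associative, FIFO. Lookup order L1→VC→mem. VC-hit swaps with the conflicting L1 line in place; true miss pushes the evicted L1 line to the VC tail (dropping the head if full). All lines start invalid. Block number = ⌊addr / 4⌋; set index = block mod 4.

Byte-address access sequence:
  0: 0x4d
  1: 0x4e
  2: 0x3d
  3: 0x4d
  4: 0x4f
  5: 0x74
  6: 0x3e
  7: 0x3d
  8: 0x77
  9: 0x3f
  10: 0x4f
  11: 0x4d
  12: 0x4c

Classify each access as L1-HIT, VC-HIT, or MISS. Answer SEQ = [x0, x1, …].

0: 0x4d (blk 19, set 3) → MISS  vc=[]
1: 0x4e (blk 19, set 3) → L1-HIT  vc=[]
2: 0x3d (blk 15, set 3) → MISS  vc=[19]
3: 0x4d (blk 19, set 3) → VC-HIT  vc=[15]
4: 0x4f (blk 19, set 3) → L1-HIT  vc=[15]
5: 0x74 (blk 29, set 1) → MISS  vc=[15]
6: 0x3e (blk 15, set 3) → VC-HIT  vc=[19]
7: 0x3d (blk 15, set 3) → L1-HIT  vc=[19]
8: 0x77 (blk 29, set 1) → L1-HIT  vc=[19]
9: 0x3f (blk 15, set 3) → L1-HIT  vc=[19]
10: 0x4f (blk 19, set 3) → VC-HIT  vc=[15]
11: 0x4d (blk 19, set 3) → L1-HIT  vc=[15]
12: 0x4c (blk 19, set 3) → L1-HIT  vc=[15]

SEQ = [MISS, L1-HIT, MISS, VC-HIT, L1-HIT, MISS, VC-HIT, L1-HIT, L1-HIT, L1-HIT, VC-HIT, L1-HIT, L1-HIT]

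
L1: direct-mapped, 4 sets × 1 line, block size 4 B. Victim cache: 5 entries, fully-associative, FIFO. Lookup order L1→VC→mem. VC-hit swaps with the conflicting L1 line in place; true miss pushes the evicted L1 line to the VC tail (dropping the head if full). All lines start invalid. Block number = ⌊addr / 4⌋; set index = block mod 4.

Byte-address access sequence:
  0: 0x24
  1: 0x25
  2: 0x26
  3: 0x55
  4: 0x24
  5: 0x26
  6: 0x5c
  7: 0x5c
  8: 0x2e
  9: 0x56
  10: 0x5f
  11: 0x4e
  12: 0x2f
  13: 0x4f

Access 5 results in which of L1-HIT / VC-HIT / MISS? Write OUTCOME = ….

OUTCOME = L1-HIT

0: 0x24 (blk 9, set 1) → MISS  vc=[]
1: 0x25 (blk 9, set 1) → L1-HIT  vc=[]
2: 0x26 (blk 9, set 1) → L1-HIT  vc=[]
3: 0x55 (blk 21, set 1) → MISS  vc=[9]
4: 0x24 (blk 9, set 1) → VC-HIT  vc=[21]
5: 0x26 (blk 9, set 1) → L1-HIT  vc=[21]
6: 0x5c (blk 23, set 3) → MISS  vc=[21]
7: 0x5c (blk 23, set 3) → L1-HIT  vc=[21]
8: 0x2e (blk 11, set 3) → MISS  vc=[21, 23]
9: 0x56 (blk 21, set 1) → VC-HIT  vc=[9, 23]
10: 0x5f (blk 23, set 3) → VC-HIT  vc=[9, 11]
11: 0x4e (blk 19, set 3) → MISS  vc=[9, 11, 23]
12: 0x2f (blk 11, set 3) → VC-HIT  vc=[9, 19, 23]
13: 0x4f (blk 19, set 3) → VC-HIT  vc=[9, 11, 23]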